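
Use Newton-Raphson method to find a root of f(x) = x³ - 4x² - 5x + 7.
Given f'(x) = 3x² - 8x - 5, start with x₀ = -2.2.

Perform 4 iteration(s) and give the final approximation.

f(x) = x³ - 4x² - 5x + 7
f'(x) = 3x² - 8x - 5
x₀ = -2.2

Newton-Raphson formula: x_{n+1} = x_n - f(x_n)/f'(x_n)

Iteration 1:
  f(-2.200000) = -12.008000
  f'(-2.200000) = 27.120000
  x_1 = -2.200000 - (-12.008000)/27.120000 = -1.757227
Iteration 2:
  f(-1.757227) = -1.991302
  f'(-1.757227) = 18.321359
  x_2 = -1.757227 - (-1.991302)/18.321359 = -1.648540
Iteration 3:
  f(-1.648540) = -0.108242
  f'(-1.648540) = 16.341366
  x_3 = -1.648540 - (-0.108242)/16.341366 = -1.641916
Iteration 4:
  f(-1.641916) = -0.000392
  f'(-1.641916) = 16.222990
  x_4 = -1.641916 - (-0.000392)/16.222990 = -1.641892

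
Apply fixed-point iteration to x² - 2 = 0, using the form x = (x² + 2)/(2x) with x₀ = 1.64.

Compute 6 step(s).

Equation: x² - 2 = 0
Fixed-point form: x = (x² + 2)/(2x)
x₀ = 1.64

x_1 = g(1.640000) = 1.429756
x_2 = g(1.429756) = 1.414298
x_3 = g(1.414298) = 1.414214
x_4 = g(1.414214) = 1.414214
x_5 = g(1.414214) = 1.414214
x_6 = g(1.414214) = 1.414214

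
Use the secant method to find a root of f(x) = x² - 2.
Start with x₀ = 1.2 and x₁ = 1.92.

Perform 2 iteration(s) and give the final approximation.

f(x) = x² - 2
x₀ = 1.2, x₁ = 1.92

Secant formula: x_{n+1} = x_n - f(x_n)(x_n - x_{n-1})/(f(x_n) - f(x_{n-1}))

Iteration 1:
  f(1.200000) = -0.560000
  f(1.920000) = 1.686400
  x_2 = 1.920000 - 1.686400×(1.920000 - 1.200000)/(1.686400 - (-0.560000))
       = 1.379487
Iteration 2:
  f(1.920000) = 1.686400
  f(1.379487) = -0.097015
  x_3 = 1.379487 - (-0.097015)×(1.379487 - 1.920000)/(-0.097015 - 1.686400)
       = 1.408890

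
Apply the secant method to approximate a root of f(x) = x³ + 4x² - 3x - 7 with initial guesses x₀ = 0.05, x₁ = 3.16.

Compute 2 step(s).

f(x) = x³ + 4x² - 3x - 7
x₀ = 0.05, x₁ = 3.16

Secant formula: x_{n+1} = x_n - f(x_n)(x_n - x_{n-1})/(f(x_n) - f(x_{n-1}))

Iteration 1:
  f(0.050000) = -7.139875
  f(3.160000) = 55.016896
  x_2 = 3.160000 - 55.016896×(3.160000 - 0.050000)/(55.016896 - (-7.139875))
       = 0.407242
Iteration 2:
  f(3.160000) = 55.016896
  f(0.407242) = -7.490802
  x_3 = 0.407242 - (-7.490802)×(0.407242 - 3.160000)/(-7.490802 - 55.016896)
       = 0.737127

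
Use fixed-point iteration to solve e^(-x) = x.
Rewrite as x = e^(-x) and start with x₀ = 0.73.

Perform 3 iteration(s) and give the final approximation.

Equation: e^(-x) = x
Fixed-point form: x = e^(-x)
x₀ = 0.73

x_1 = g(0.730000) = 0.481909
x_2 = g(0.481909) = 0.617603
x_3 = g(0.617603) = 0.539235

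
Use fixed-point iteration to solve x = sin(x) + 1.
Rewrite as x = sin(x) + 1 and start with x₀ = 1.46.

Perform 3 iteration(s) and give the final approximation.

Equation: x = sin(x) + 1
Fixed-point form: x = sin(x) + 1
x₀ = 1.46

x_1 = g(1.460000) = 1.993868
x_2 = g(1.993868) = 1.911832
x_3 = g(1.911832) = 1.942409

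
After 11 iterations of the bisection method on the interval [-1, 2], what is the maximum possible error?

Bisection error bound: |error| ≤ (b-a)/2^n
|error| ≤ (2 - (-1))/2^11 = 3/2^11
|error| ≤ 0.0014648438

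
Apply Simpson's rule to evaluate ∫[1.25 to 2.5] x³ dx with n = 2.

f(x) = x³
a = 1.25, b = 2.5, n = 2
h = (b - a)/n = 0.625000

Simpson's rule: (h/3)[f(x₀) + 4f(x₁) + 2f(x₂) + ... + f(xₙ)]

x_0 = 1.2500, f(x_0) = 1.953125, coefficient = 1
x_1 = 1.8750, f(x_1) = 6.591797, coefficient = 4
x_2 = 2.5000, f(x_2) = 15.625000, coefficient = 1

I ≈ (0.625000/3) × 43.945312 = 9.155273
Exact value: 9.155273
Error: 0.000000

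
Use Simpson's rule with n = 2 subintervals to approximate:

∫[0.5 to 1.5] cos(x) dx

f(x) = cos(x)
a = 0.5, b = 1.5, n = 2
h = (b - a)/n = 0.500000

Simpson's rule: (h/3)[f(x₀) + 4f(x₁) + 2f(x₂) + ... + f(xₙ)]

x_0 = 0.5000, f(x_0) = 0.877583, coefficient = 1
x_1 = 1.0000, f(x_1) = 0.540302, coefficient = 4
x_2 = 1.5000, f(x_2) = 0.070737, coefficient = 1

I ≈ (0.500000/3) × 3.109529 = 0.518255
Exact value: 0.518069
Error: 0.000185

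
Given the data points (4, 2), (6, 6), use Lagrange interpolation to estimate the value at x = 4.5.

Lagrange interpolation formula:
P(x) = Σ yᵢ × Lᵢ(x)
where Lᵢ(x) = Π_{j≠i} (x - xⱼ)/(xᵢ - xⱼ)

L_0(4.5) = (4.5 - 6)/(4 - 6) = 0.750000
L_1(4.5) = (4.5 - 4)/(6 - 4) = 0.250000

P(4.5) = 2×L_0(4.5) + 6×L_1(4.5)
P(4.5) = 3.000000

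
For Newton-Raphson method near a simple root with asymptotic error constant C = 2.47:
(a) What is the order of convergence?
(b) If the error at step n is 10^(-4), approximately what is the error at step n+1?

(a) Newton-Raphson has quadratic (order 2) convergence near simple roots.
    This means |e_{n+1}| ≈ C|e_n|².

(b) With |e_n| = 10^(-4) and C = 2.47:
    |e_{n+1}| ≈ 2.47 × (10^(-4))² = 2.47 × 10^(-8)

(a) 2 (quadratic); (b) |e_{n+1}| ≈ 2.470e-08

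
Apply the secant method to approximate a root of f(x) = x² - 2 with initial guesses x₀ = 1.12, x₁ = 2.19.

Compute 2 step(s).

f(x) = x² - 2
x₀ = 1.12, x₁ = 2.19

Secant formula: x_{n+1} = x_n - f(x_n)(x_n - x_{n-1})/(f(x_n) - f(x_{n-1}))

Iteration 1:
  f(1.120000) = -0.745600
  f(2.190000) = 2.796100
  x_2 = 2.190000 - 2.796100×(2.190000 - 1.120000)/(2.796100 - (-0.745600))
       = 1.345257
Iteration 2:
  f(2.190000) = 2.796100
  f(1.345257) = -0.190284
  x_3 = 1.345257 - (-0.190284)×(1.345257 - 2.190000)/(-0.190284 - 2.796100)
       = 1.399082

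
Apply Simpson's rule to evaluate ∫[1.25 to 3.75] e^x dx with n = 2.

f(x) = e^x
a = 1.25, b = 3.75, n = 2
h = (b - a)/n = 1.250000

Simpson's rule: (h/3)[f(x₀) + 4f(x₁) + 2f(x₂) + ... + f(xₙ)]

x_0 = 1.2500, f(x_0) = 3.490343, coefficient = 1
x_1 = 2.5000, f(x_1) = 12.182494, coefficient = 4
x_2 = 3.7500, f(x_2) = 42.521082, coefficient = 1

I ≈ (1.250000/3) × 94.741401 = 39.475584
Exact value: 39.030739
Error: 0.444845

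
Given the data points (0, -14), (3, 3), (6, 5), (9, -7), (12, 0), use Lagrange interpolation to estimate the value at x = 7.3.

Lagrange interpolation formula:
P(x) = Σ yᵢ × Lᵢ(x)
where Lᵢ(x) = Π_{j≠i} (x - xⱼ)/(xᵢ - xⱼ)

L_0(7.3) = (7.3 - 3)/(0 - 3) × (7.3 - 6)/(0 - 6) × (7.3 - 9)/(0 - 9) × (7.3 - 12)/(0 - 12) = 0.022975
L_1(7.3) = (7.3 - 0)/(3 - 0) × (7.3 - 6)/(3 - 6) × (7.3 - 9)/(3 - 9) × (7.3 - 12)/(3 - 12) = -0.156019
L_2(7.3) = (7.3 - 0)/(6 - 0) × (7.3 - 3)/(6 - 3) × (7.3 - 9)/(6 - 9) × (7.3 - 12)/(6 - 12) = 0.774093
L_3(7.3) = (7.3 - 0)/(9 - 0) × (7.3 - 3)/(9 - 3) × (7.3 - 6)/(9 - 6) × (7.3 - 12)/(9 - 12) = 0.394636
L_4(7.3) = (7.3 - 0)/(12 - 0) × (7.3 - 3)/(12 - 3) × (7.3 - 6)/(12 - 6) × (7.3 - 9)/(12 - 9) = -0.035685

P(7.3) = (-14)×L_0(7.3) + 3×L_1(7.3) + 5×L_2(7.3) + (-7)×L_3(7.3) + 0×L_4(7.3)
P(7.3) = 0.318304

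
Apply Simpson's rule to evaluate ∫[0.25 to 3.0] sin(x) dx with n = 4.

f(x) = sin(x)
a = 0.25, b = 3.0, n = 4
h = (b - a)/n = 0.687500

Simpson's rule: (h/3)[f(x₀) + 4f(x₁) + 2f(x₂) + ... + f(xₙ)]

x_0 = 0.2500, f(x_0) = 0.247404, coefficient = 1
x_1 = 0.9375, f(x_1) = 0.806081, coefficient = 4
x_2 = 1.6250, f(x_2) = 0.998531, coefficient = 2
x_3 = 2.3125, f(x_3) = 0.737319, coefficient = 4
x_4 = 3.0000, f(x_4) = 0.141120, coefficient = 1

I ≈ (0.687500/3) × 8.559186 = 1.961480
Exact value: 1.958905
Error: 0.002575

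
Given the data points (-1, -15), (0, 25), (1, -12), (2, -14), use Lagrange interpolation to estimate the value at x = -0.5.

Lagrange interpolation formula:
P(x) = Σ yᵢ × Lᵢ(x)
where Lᵢ(x) = Π_{j≠i} (x - xⱼ)/(xᵢ - xⱼ)

L_0(-0.5) = (-0.5 - 0)/(-1 - 0) × (-0.5 - 1)/(-1 - 1) × (-0.5 - 2)/(-1 - 2) = 0.312500
L_1(-0.5) = (-0.5 - (-1))/(0 - (-1)) × (-0.5 - 1)/(0 - 1) × (-0.5 - 2)/(0 - 2) = 0.937500
L_2(-0.5) = (-0.5 - (-1))/(1 - (-1)) × (-0.5 - 0)/(1 - 0) × (-0.5 - 2)/(1 - 2) = -0.312500
L_3(-0.5) = (-0.5 - (-1))/(2 - (-1)) × (-0.5 - 0)/(2 - 0) × (-0.5 - 1)/(2 - 1) = 0.062500

P(-0.5) = (-15)×L_0(-0.5) + 25×L_1(-0.5) + (-12)×L_2(-0.5) + (-14)×L_3(-0.5)
P(-0.5) = 21.625000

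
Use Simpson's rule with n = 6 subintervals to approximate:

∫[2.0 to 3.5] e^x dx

f(x) = e^x
a = 2.0, b = 3.5, n = 6
h = (b - a)/n = 0.250000

Simpson's rule: (h/3)[f(x₀) + 4f(x₁) + 2f(x₂) + ... + f(xₙ)]

x_0 = 2.0000, f(x_0) = 7.389056, coefficient = 1
x_1 = 2.2500, f(x_1) = 9.487736, coefficient = 4
x_2 = 2.5000, f(x_2) = 12.182494, coefficient = 2
x_3 = 2.7500, f(x_3) = 15.642632, coefficient = 4
x_4 = 3.0000, f(x_4) = 20.085537, coefficient = 2
x_5 = 3.2500, f(x_5) = 25.790340, coefficient = 4
x_6 = 3.5000, f(x_6) = 33.115452, coefficient = 1

I ≈ (0.250000/3) × 308.723400 = 25.726950
Exact value: 25.726396
Error: 0.000554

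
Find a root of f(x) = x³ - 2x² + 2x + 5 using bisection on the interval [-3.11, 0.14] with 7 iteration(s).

f(x) = x³ - 2x² + 2x + 5
Initial interval: [-3.11, 0.14]

Iteration 1:
  c_1 = (-3.110000 + 0.140000)/2 = -1.485000
  f(c_1) = f(-1.485000) = -5.655209
  f(a) × f(c) ≥ 0, new interval: [-1.485000, 0.140000]
Iteration 2:
  c_2 = (-1.485000 + 0.140000)/2 = -0.672500
  f(c_2) = f(-0.672500) = 2.446345
  f(a) × f(c) < 0, new interval: [-1.485000, -0.672500]
Iteration 3:
  c_3 = (-1.485000 + (-0.672500))/2 = -1.078750
  f(c_3) = f(-1.078750) = -0.740246
  f(a) × f(c) ≥ 0, new interval: [-1.078750, -0.672500]
Iteration 4:
  c_4 = (-1.078750 + (-0.672500))/2 = -0.875625
  f(c_4) = f(-0.875625) = 1.043953
  f(a) × f(c) < 0, new interval: [-1.078750, -0.875625]
Iteration 5:
  c_5 = (-1.078750 + (-0.875625))/2 = -0.977187
  f(c_5) = f(-0.977187) = 0.202722
  f(a) × f(c) < 0, new interval: [-1.078750, -0.977187]
Iteration 6:
  c_6 = (-1.078750 + (-0.977187))/2 = -1.027969
  f(c_6) = f(-1.027969) = -0.255652
  f(a) × f(c) ≥ 0, new interval: [-1.027969, -0.977187]
Iteration 7:
  c_7 = (-1.027969 + (-0.977187))/2 = -1.002578
  f(c_7) = f(-1.002578) = -0.023236
  f(a) × f(c) ≥ 0, new interval: [-1.002578, -0.977187]

After 7 iteration(s), the approximation is c_7 = -1.002578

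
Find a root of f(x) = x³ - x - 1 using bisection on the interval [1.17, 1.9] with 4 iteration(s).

f(x) = x³ - x - 1
Initial interval: [1.17, 1.9]

Iteration 1:
  c_1 = (1.170000 + 1.900000)/2 = 1.535000
  f(c_1) = f(1.535000) = 1.081805
  f(a) × f(c) < 0, new interval: [1.170000, 1.535000]
Iteration 2:
  c_2 = (1.170000 + 1.535000)/2 = 1.352500
  f(c_2) = f(1.352500) = 0.121569
  f(a) × f(c) < 0, new interval: [1.170000, 1.352500]
Iteration 3:
  c_3 = (1.170000 + 1.352500)/2 = 1.261250
  f(c_3) = f(1.261250) = -0.254915
  f(a) × f(c) ≥ 0, new interval: [1.261250, 1.352500]
Iteration 4:
  c_4 = (1.261250 + 1.352500)/2 = 1.306875
  f(c_4) = f(1.306875) = -0.074834
  f(a) × f(c) ≥ 0, new interval: [1.306875, 1.352500]

After 4 iteration(s), the approximation is c_4 = 1.306875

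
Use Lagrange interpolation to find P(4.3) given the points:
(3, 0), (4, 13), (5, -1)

Lagrange interpolation formula:
P(x) = Σ yᵢ × Lᵢ(x)
where Lᵢ(x) = Π_{j≠i} (x - xⱼ)/(xᵢ - xⱼ)

L_0(4.3) = (4.3 - 4)/(3 - 4) × (4.3 - 5)/(3 - 5) = -0.105000
L_1(4.3) = (4.3 - 3)/(4 - 3) × (4.3 - 5)/(4 - 5) = 0.910000
L_2(4.3) = (4.3 - 3)/(5 - 3) × (4.3 - 4)/(5 - 4) = 0.195000

P(4.3) = 0×L_0(4.3) + 13×L_1(4.3) + (-1)×L_2(4.3)
P(4.3) = 11.635000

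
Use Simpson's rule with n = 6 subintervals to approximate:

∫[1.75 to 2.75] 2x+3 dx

f(x) = 2x+3
a = 1.75, b = 2.75, n = 6
h = (b - a)/n = 0.166667

Simpson's rule: (h/3)[f(x₀) + 4f(x₁) + 2f(x₂) + ... + f(xₙ)]

x_0 = 1.7500, f(x_0) = 6.500000, coefficient = 1
x_1 = 1.9167, f(x_1) = 6.833333, coefficient = 4
x_2 = 2.0833, f(x_2) = 7.166667, coefficient = 2
x_3 = 2.2500, f(x_3) = 7.500000, coefficient = 4
x_4 = 2.4167, f(x_4) = 7.833333, coefficient = 2
x_5 = 2.5833, f(x_5) = 8.166667, coefficient = 4
x_6 = 2.7500, f(x_6) = 8.500000, coefficient = 1

I ≈ (0.166667/3) × 135.000000 = 7.500000
Exact value: 7.500000
Error: 0.000000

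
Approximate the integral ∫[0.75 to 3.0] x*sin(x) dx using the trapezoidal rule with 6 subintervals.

f(x) = x*sin(x)
a = 0.75, b = 3.0, n = 6
h = (b - a)/n = 0.375000

Trapezoidal rule: (h/2)[f(x₀) + 2f(x₁) + 2f(x₂) + ... + f(xₙ)]

x_0 = 0.7500, f(x_0) = 0.511229, coefficient = 1
x_1 = 1.1250, f(x_1) = 1.015051, coefficient = 2
x_2 = 1.5000, f(x_2) = 1.496242, coefficient = 2
x_3 = 1.8750, f(x_3) = 1.788911, coefficient = 2
x_4 = 2.2500, f(x_4) = 1.750665, coefficient = 2
x_5 = 2.6250, f(x_5) = 1.296541, coefficient = 2
x_6 = 3.0000, f(x_6) = 0.423360, coefficient = 1

I ≈ (0.375000/2) × 15.629409 = 2.930514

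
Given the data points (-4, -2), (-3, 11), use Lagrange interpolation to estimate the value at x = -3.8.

Lagrange interpolation formula:
P(x) = Σ yᵢ × Lᵢ(x)
where Lᵢ(x) = Π_{j≠i} (x - xⱼ)/(xᵢ - xⱼ)

L_0(-3.8) = (-3.8 - (-3))/(-4 - (-3)) = 0.800000
L_1(-3.8) = (-3.8 - (-4))/(-3 - (-4)) = 0.200000

P(-3.8) = (-2)×L_0(-3.8) + 11×L_1(-3.8)
P(-3.8) = 0.600000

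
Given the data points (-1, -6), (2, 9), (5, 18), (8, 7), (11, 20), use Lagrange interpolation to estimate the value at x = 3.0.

Lagrange interpolation formula:
P(x) = Σ yᵢ × Lᵢ(x)
where Lᵢ(x) = Π_{j≠i} (x - xⱼ)/(xᵢ - xⱼ)

L_0(3.0) = (3.0 - 2)/(-1 - 2) × (3.0 - 5)/(-1 - 5) × (3.0 - 8)/(-1 - 8) × (3.0 - 11)/(-1 - 11) = -0.041152
L_1(3.0) = (3.0 - (-1))/(2 - (-1)) × (3.0 - 5)/(2 - 5) × (3.0 - 8)/(2 - 8) × (3.0 - 11)/(2 - 11) = 0.658436
L_2(3.0) = (3.0 - (-1))/(5 - (-1)) × (3.0 - 2)/(5 - 2) × (3.0 - 8)/(5 - 8) × (3.0 - 11)/(5 - 11) = 0.493827
L_3(3.0) = (3.0 - (-1))/(8 - (-1)) × (3.0 - 2)/(8 - 2) × (3.0 - 5)/(8 - 5) × (3.0 - 11)/(8 - 11) = -0.131687
L_4(3.0) = (3.0 - (-1))/(11 - (-1)) × (3.0 - 2)/(11 - 2) × (3.0 - 5)/(11 - 5) × (3.0 - 8)/(11 - 8) = 0.020576

P(3.0) = (-6)×L_0(3.0) + 9×L_1(3.0) + 18×L_2(3.0) + 7×L_3(3.0) + 20×L_4(3.0)
P(3.0) = 14.551440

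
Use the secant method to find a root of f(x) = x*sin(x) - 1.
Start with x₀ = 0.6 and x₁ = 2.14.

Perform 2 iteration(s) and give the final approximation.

f(x) = x*sin(x) - 1
x₀ = 0.6, x₁ = 2.14

Secant formula: x_{n+1} = x_n - f(x_n)(x_n - x_{n-1})/(f(x_n) - f(x_{n-1}))

Iteration 1:
  f(0.600000) = -0.661215
  f(2.140000) = 0.802587
  x_2 = 2.140000 - 0.802587×(2.140000 - 0.600000)/(0.802587 - (-0.661215))
       = 1.295634
Iteration 2:
  f(2.140000) = 0.802587
  f(1.295634) = 0.246894
  x_3 = 1.295634 - 0.246894×(1.295634 - 2.140000)/(0.246894 - 0.802587)
       = 0.920483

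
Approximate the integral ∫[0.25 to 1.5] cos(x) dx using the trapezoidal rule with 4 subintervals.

f(x) = cos(x)
a = 0.25, b = 1.5, n = 4
h = (b - a)/n = 0.312500

Trapezoidal rule: (h/2)[f(x₀) + 2f(x₁) + 2f(x₂) + ... + f(xₙ)]

x_0 = 0.2500, f(x_0) = 0.968912, coefficient = 1
x_1 = 0.5625, f(x_1) = 0.845924, coefficient = 2
x_2 = 0.8750, f(x_2) = 0.640997, coefficient = 2
x_3 = 1.1875, f(x_3) = 0.373980, coefficient = 2
x_4 = 1.5000, f(x_4) = 0.070737, coefficient = 1

I ≈ (0.312500/2) × 4.761452 = 0.743977
Exact value: 0.750091
Error: 0.006114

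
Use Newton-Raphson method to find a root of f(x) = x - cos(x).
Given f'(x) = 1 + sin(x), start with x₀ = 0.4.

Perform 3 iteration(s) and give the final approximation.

f(x) = x - cos(x)
f'(x) = 1 + sin(x)
x₀ = 0.4

Newton-Raphson formula: x_{n+1} = x_n - f(x_n)/f'(x_n)

Iteration 1:
  f(0.400000) = -0.521061
  f'(0.400000) = 1.389418
  x_1 = 0.400000 - (-0.521061)/1.389418 = 0.775021
Iteration 2:
  f(0.775021) = 0.060615
  f'(0.775021) = 1.699731
  x_2 = 0.775021 - 0.060615/1.699731 = 0.739360
Iteration 3:
  f(0.739360) = 0.000460
  f'(0.739360) = 1.673815
  x_3 = 0.739360 - 0.000460/1.673815 = 0.739085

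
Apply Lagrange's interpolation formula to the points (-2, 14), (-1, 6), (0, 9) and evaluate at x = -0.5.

Lagrange interpolation formula:
P(x) = Σ yᵢ × Lᵢ(x)
where Lᵢ(x) = Π_{j≠i} (x - xⱼ)/(xᵢ - xⱼ)

L_0(-0.5) = (-0.5 - (-1))/(-2 - (-1)) × (-0.5 - 0)/(-2 - 0) = -0.125000
L_1(-0.5) = (-0.5 - (-2))/(-1 - (-2)) × (-0.5 - 0)/(-1 - 0) = 0.750000
L_2(-0.5) = (-0.5 - (-2))/(0 - (-2)) × (-0.5 - (-1))/(0 - (-1)) = 0.375000

P(-0.5) = 14×L_0(-0.5) + 6×L_1(-0.5) + 9×L_2(-0.5)
P(-0.5) = 6.125000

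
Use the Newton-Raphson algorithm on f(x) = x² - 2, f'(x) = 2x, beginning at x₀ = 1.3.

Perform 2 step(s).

f(x) = x² - 2
f'(x) = 2x
x₀ = 1.3

Newton-Raphson formula: x_{n+1} = x_n - f(x_n)/f'(x_n)

Iteration 1:
  f(1.300000) = -0.310000
  f'(1.300000) = 2.600000
  x_1 = 1.300000 - (-0.310000)/2.600000 = 1.419231
Iteration 2:
  f(1.419231) = 0.014216
  f'(1.419231) = 2.838462
  x_2 = 1.419231 - 0.014216/2.838462 = 1.414222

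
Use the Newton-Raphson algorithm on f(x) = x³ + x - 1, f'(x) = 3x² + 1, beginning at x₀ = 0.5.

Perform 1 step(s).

f(x) = x³ + x - 1
f'(x) = 3x² + 1
x₀ = 0.5

Newton-Raphson formula: x_{n+1} = x_n - f(x_n)/f'(x_n)

Iteration 1:
  f(0.500000) = -0.375000
  f'(0.500000) = 1.750000
  x_1 = 0.500000 - (-0.375000)/1.750000 = 0.714286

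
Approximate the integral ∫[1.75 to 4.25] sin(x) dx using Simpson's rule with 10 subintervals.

f(x) = sin(x)
a = 1.75, b = 4.25, n = 10
h = (b - a)/n = 0.250000

Simpson's rule: (h/3)[f(x₀) + 4f(x₁) + 2f(x₂) + ... + f(xₙ)]

x_0 = 1.7500, f(x_0) = 0.983986, coefficient = 1
x_1 = 2.0000, f(x_1) = 0.909297, coefficient = 4
x_2 = 2.2500, f(x_2) = 0.778073, coefficient = 2
x_3 = 2.5000, f(x_3) = 0.598472, coefficient = 4
x_4 = 2.7500, f(x_4) = 0.381661, coefficient = 2
x_5 = 3.0000, f(x_5) = 0.141120, coefficient = 4
x_6 = 3.2500, f(x_6) = -0.108195, coefficient = 2
x_7 = 3.5000, f(x_7) = -0.350783, coefficient = 4
x_8 = 3.7500, f(x_8) = -0.571561, coefficient = 2
x_9 = 4.0000, f(x_9) = -0.756802, coefficient = 4
x_10 = 4.2500, f(x_10) = -0.894989, coefficient = 1

I ≈ (0.250000/3) × 3.214167 = 0.267847
Exact value: 0.267841
Error: 0.000006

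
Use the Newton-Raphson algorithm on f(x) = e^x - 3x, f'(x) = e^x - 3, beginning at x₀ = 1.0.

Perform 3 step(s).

f(x) = e^x - 3x
f'(x) = e^x - 3
x₀ = 1.0

Newton-Raphson formula: x_{n+1} = x_n - f(x_n)/f'(x_n)

Iteration 1:
  f(1.000000) = -0.281718
  f'(1.000000) = -0.281718
  x_1 = 1.000000 - (-0.281718)/(-0.281718) = 0.000000
Iteration 2:
  f(0.000000) = 1.000000
  f'(0.000000) = -2.000000
  x_2 = 0.000000 - 1.000000/(-2.000000) = 0.500000
Iteration 3:
  f(0.500000) = 0.148721
  f'(0.500000) = -1.351279
  x_3 = 0.500000 - 0.148721/(-1.351279) = 0.610060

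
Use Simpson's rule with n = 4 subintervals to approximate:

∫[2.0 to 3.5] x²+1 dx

f(x) = x²+1
a = 2.0, b = 3.5, n = 4
h = (b - a)/n = 0.375000

Simpson's rule: (h/3)[f(x₀) + 4f(x₁) + 2f(x₂) + ... + f(xₙ)]

x_0 = 2.0000, f(x_0) = 5.000000, coefficient = 1
x_1 = 2.3750, f(x_1) = 6.640625, coefficient = 4
x_2 = 2.7500, f(x_2) = 8.562500, coefficient = 2
x_3 = 3.1250, f(x_3) = 10.765625, coefficient = 4
x_4 = 3.5000, f(x_4) = 13.250000, coefficient = 1

I ≈ (0.375000/3) × 105.000000 = 13.125000
Exact value: 13.125000
Error: 0.000000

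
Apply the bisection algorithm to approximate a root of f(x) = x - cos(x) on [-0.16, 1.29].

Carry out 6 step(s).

f(x) = x - cos(x)
Initial interval: [-0.16, 1.29]

Iteration 1:
  c_1 = (-0.160000 + 1.290000)/2 = 0.565000
  f(c_1) = f(0.565000) = -0.279589
  f(a) × f(c) ≥ 0, new interval: [0.565000, 1.290000]
Iteration 2:
  c_2 = (0.565000 + 1.290000)/2 = 0.927500
  f(c_2) = f(0.927500) = 0.327664
  f(a) × f(c) < 0, new interval: [0.565000, 0.927500]
Iteration 3:
  c_3 = (0.565000 + 0.927500)/2 = 0.746250
  f(c_3) = f(0.746250) = 0.012010
  f(a) × f(c) < 0, new interval: [0.565000, 0.746250]
Iteration 4:
  c_4 = (0.565000 + 0.746250)/2 = 0.655625
  f(c_4) = f(0.655625) = -0.137042
  f(a) × f(c) ≥ 0, new interval: [0.655625, 0.746250]
Iteration 5:
  c_5 = (0.655625 + 0.746250)/2 = 0.700938
  f(c_5) = f(0.700938) = -0.063300
  f(a) × f(c) ≥ 0, new interval: [0.700938, 0.746250]
Iteration 6:
  c_6 = (0.700938 + 0.746250)/2 = 0.723594
  f(c_6) = f(0.723594) = -0.025837
  f(a) × f(c) ≥ 0, new interval: [0.723594, 0.746250]

After 6 iteration(s), the approximation is c_6 = 0.723594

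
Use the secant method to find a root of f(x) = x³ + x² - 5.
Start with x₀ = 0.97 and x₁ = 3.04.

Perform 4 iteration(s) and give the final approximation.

f(x) = x³ + x² - 5
x₀ = 0.97, x₁ = 3.04

Secant formula: x_{n+1} = x_n - f(x_n)(x_n - x_{n-1})/(f(x_n) - f(x_{n-1}))

Iteration 1:
  f(0.970000) = -3.146427
  f(3.040000) = 32.336064
  x_2 = 3.040000 - 32.336064×(3.040000 - 0.970000)/(32.336064 - (-3.146427))
       = 1.153558
Iteration 2:
  f(3.040000) = 32.336064
  f(1.153558) = -2.134267
  x_3 = 1.153558 - (-2.134267)×(1.153558 - 3.040000)/(-2.134267 - 32.336064)
       = 1.270359
Iteration 3:
  f(1.153558) = -2.134267
  f(1.270359) = -1.336065
  x_4 = 1.270359 - (-1.336065)×(1.270359 - 1.153558)/(-1.336065 - (-2.134267))
       = 1.465866
Iteration 4:
  f(1.270359) = -1.336065
  f(1.465866) = 0.298562
  x_5 = 1.465866 - 0.298562×(1.465866 - 1.270359)/(0.298562 - (-1.336065))
       = 1.430157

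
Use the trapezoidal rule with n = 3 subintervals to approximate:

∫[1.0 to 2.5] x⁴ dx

f(x) = x⁴
a = 1.0, b = 2.5, n = 3
h = (b - a)/n = 0.500000

Trapezoidal rule: (h/2)[f(x₀) + 2f(x₁) + 2f(x₂) + ... + f(xₙ)]

x_0 = 1.0000, f(x_0) = 1.000000, coefficient = 1
x_1 = 1.5000, f(x_1) = 5.062500, coefficient = 2
x_2 = 2.0000, f(x_2) = 16.000000, coefficient = 2
x_3 = 2.5000, f(x_3) = 39.062500, coefficient = 1

I ≈ (0.500000/2) × 82.187500 = 20.546875
Exact value: 19.331250
Error: 1.215625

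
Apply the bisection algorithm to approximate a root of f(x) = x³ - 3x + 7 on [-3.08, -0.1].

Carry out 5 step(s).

f(x) = x³ - 3x + 7
Initial interval: [-3.08, -0.1]

Iteration 1:
  c_1 = (-3.080000 + (-0.100000))/2 = -1.590000
  f(c_1) = f(-1.590000) = 7.750321
  f(a) × f(c) < 0, new interval: [-3.080000, -1.590000]
Iteration 2:
  c_2 = (-3.080000 + (-1.590000))/2 = -2.335000
  f(c_2) = f(-2.335000) = 1.274055
  f(a) × f(c) < 0, new interval: [-3.080000, -2.335000]
Iteration 3:
  c_3 = (-3.080000 + (-2.335000))/2 = -2.707500
  f(c_3) = f(-2.707500) = -4.724981
  f(a) × f(c) ≥ 0, new interval: [-2.707500, -2.335000]
Iteration 4:
  c_4 = (-2.707500 + (-2.335000))/2 = -2.521250
  f(c_4) = f(-2.521250) = -1.463084
  f(a) × f(c) ≥ 0, new interval: [-2.521250, -2.335000]
Iteration 5:
  c_5 = (-2.521250 + (-2.335000))/2 = -2.428125
  f(c_5) = f(-2.428125) = -0.031343
  f(a) × f(c) ≥ 0, new interval: [-2.428125, -2.335000]

After 5 iteration(s), the approximation is c_5 = -2.428125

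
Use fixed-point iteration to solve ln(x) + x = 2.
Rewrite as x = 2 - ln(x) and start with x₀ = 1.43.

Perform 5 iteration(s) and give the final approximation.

Equation: ln(x) + x = 2
Fixed-point form: x = 2 - ln(x)
x₀ = 1.43

x_1 = g(1.430000) = 1.642326
x_2 = g(1.642326) = 1.503887
x_3 = g(1.503887) = 1.591947
x_4 = g(1.591947) = 1.535042
x_5 = g(1.535042) = 1.571442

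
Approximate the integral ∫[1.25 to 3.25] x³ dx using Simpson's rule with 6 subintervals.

f(x) = x³
a = 1.25, b = 3.25, n = 6
h = (b - a)/n = 0.333333

Simpson's rule: (h/3)[f(x₀) + 4f(x₁) + 2f(x₂) + ... + f(xₙ)]

x_0 = 1.2500, f(x_0) = 1.953125, coefficient = 1
x_1 = 1.5833, f(x_1) = 3.969329, coefficient = 4
x_2 = 1.9167, f(x_2) = 7.041088, coefficient = 2
x_3 = 2.2500, f(x_3) = 11.390625, coefficient = 4
x_4 = 2.5833, f(x_4) = 17.240162, coefficient = 2
x_5 = 2.9167, f(x_5) = 24.811921, coefficient = 4
x_6 = 3.2500, f(x_6) = 34.328125, coefficient = 1

I ≈ (0.333333/3) × 245.531250 = 27.281250
Exact value: 27.281250
Error: 0.000000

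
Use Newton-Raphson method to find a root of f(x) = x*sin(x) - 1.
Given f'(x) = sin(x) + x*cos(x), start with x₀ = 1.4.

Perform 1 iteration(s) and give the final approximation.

f(x) = x*sin(x) - 1
f'(x) = sin(x) + x*cos(x)
x₀ = 1.4

Newton-Raphson formula: x_{n+1} = x_n - f(x_n)/f'(x_n)

Iteration 1:
  f(1.400000) = 0.379630
  f'(1.400000) = 1.223404
  x_1 = 1.400000 - 0.379630/1.223404 = 1.089694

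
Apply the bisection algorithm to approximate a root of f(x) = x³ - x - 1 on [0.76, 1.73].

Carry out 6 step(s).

f(x) = x³ - x - 1
Initial interval: [0.76, 1.73]

Iteration 1:
  c_1 = (0.760000 + 1.730000)/2 = 1.245000
  f(c_1) = f(1.245000) = -0.315219
  f(a) × f(c) ≥ 0, new interval: [1.245000, 1.730000]
Iteration 2:
  c_2 = (1.245000 + 1.730000)/2 = 1.487500
  f(c_2) = f(1.487500) = 0.803826
  f(a) × f(c) < 0, new interval: [1.245000, 1.487500]
Iteration 3:
  c_3 = (1.245000 + 1.487500)/2 = 1.366250
  f(c_3) = f(1.366250) = 0.184046
  f(a) × f(c) < 0, new interval: [1.245000, 1.366250]
Iteration 4:
  c_4 = (1.245000 + 1.366250)/2 = 1.305625
  f(c_4) = f(1.305625) = -0.079983
  f(a) × f(c) ≥ 0, new interval: [1.305625, 1.366250]
Iteration 5:
  c_5 = (1.305625 + 1.366250)/2 = 1.335938
  f(c_5) = f(1.335938) = 0.048349
  f(a) × f(c) < 0, new interval: [1.305625, 1.335938]
Iteration 6:
  c_6 = (1.305625 + 1.335938)/2 = 1.320781
  f(c_6) = f(1.320781) = -0.016727
  f(a) × f(c) ≥ 0, new interval: [1.320781, 1.335938]

After 6 iteration(s), the approximation is c_6 = 1.320781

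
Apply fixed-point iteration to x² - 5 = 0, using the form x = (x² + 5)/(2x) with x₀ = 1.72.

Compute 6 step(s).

Equation: x² - 5 = 0
Fixed-point form: x = (x² + 5)/(2x)
x₀ = 1.72

x_1 = g(1.720000) = 2.313488
x_2 = g(2.313488) = 2.237363
x_3 = g(2.237363) = 2.236068
x_4 = g(2.236068) = 2.236068
x_5 = g(2.236068) = 2.236068
x_6 = g(2.236068) = 2.236068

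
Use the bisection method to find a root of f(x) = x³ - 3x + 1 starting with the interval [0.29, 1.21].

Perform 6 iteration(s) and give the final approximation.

f(x) = x³ - 3x + 1
Initial interval: [0.29, 1.21]

Iteration 1:
  c_1 = (0.290000 + 1.210000)/2 = 0.750000
  f(c_1) = f(0.750000) = -0.828125
  f(a) × f(c) < 0, new interval: [0.290000, 0.750000]
Iteration 2:
  c_2 = (0.290000 + 0.750000)/2 = 0.520000
  f(c_2) = f(0.520000) = -0.419392
  f(a) × f(c) < 0, new interval: [0.290000, 0.520000]
Iteration 3:
  c_3 = (0.290000 + 0.520000)/2 = 0.405000
  f(c_3) = f(0.405000) = -0.148570
  f(a) × f(c) < 0, new interval: [0.290000, 0.405000]
Iteration 4:
  c_4 = (0.290000 + 0.405000)/2 = 0.347500
  f(c_4) = f(0.347500) = -0.000537
  f(a) × f(c) < 0, new interval: [0.290000, 0.347500]
Iteration 5:
  c_5 = (0.290000 + 0.347500)/2 = 0.318750
  f(c_5) = f(0.318750) = 0.076135
  f(a) × f(c) ≥ 0, new interval: [0.318750, 0.347500]
Iteration 6:
  c_6 = (0.318750 + 0.347500)/2 = 0.333125
  f(c_6) = f(0.333125) = 0.037593
  f(a) × f(c) ≥ 0, new interval: [0.333125, 0.347500]

After 6 iteration(s), the approximation is c_6 = 0.333125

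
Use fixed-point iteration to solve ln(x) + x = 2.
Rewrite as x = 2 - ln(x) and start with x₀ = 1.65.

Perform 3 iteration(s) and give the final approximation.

Equation: ln(x) + x = 2
Fixed-point form: x = 2 - ln(x)
x₀ = 1.65

x_1 = g(1.650000) = 1.499225
x_2 = g(1.499225) = 1.595052
x_3 = g(1.595052) = 1.533094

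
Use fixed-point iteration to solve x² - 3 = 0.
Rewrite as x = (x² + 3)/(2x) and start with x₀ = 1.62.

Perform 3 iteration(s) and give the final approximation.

Equation: x² - 3 = 0
Fixed-point form: x = (x² + 3)/(2x)
x₀ = 1.62

x_1 = g(1.620000) = 1.735926
x_2 = g(1.735926) = 1.732055
x_3 = g(1.732055) = 1.732051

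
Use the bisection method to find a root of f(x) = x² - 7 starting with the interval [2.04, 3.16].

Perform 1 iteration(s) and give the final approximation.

f(x) = x² - 7
Initial interval: [2.04, 3.16]

Iteration 1:
  c_1 = (2.040000 + 3.160000)/2 = 2.600000
  f(c_1) = f(2.600000) = -0.240000
  f(a) × f(c) ≥ 0, new interval: [2.600000, 3.160000]

After 1 iteration(s), the approximation is c_1 = 2.600000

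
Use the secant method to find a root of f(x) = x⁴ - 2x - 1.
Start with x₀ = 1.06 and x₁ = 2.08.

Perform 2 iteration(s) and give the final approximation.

f(x) = x⁴ - 2x - 1
x₀ = 1.06, x₁ = 2.08

Secant formula: x_{n+1} = x_n - f(x_n)(x_n - x_{n-1})/(f(x_n) - f(x_{n-1}))

Iteration 1:
  f(1.060000) = -1.857523
  f(2.080000) = 13.557737
  x_2 = 2.080000 - 13.557737×(2.080000 - 1.060000)/(13.557737 - (-1.857523))
       = 1.182909
Iteration 2:
  f(2.080000) = 13.557737
  f(1.182909) = -1.407851
  x_3 = 1.182909 - (-1.407851)×(1.182909 - 2.080000)/(-1.407851 - 13.557737)
       = 1.267301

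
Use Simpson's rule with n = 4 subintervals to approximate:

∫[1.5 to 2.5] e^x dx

f(x) = e^x
a = 1.5, b = 2.5, n = 4
h = (b - a)/n = 0.250000

Simpson's rule: (h/3)[f(x₀) + 4f(x₁) + 2f(x₂) + ... + f(xₙ)]

x_0 = 1.5000, f(x_0) = 4.481689, coefficient = 1
x_1 = 1.7500, f(x_1) = 5.754603, coefficient = 4
x_2 = 2.0000, f(x_2) = 7.389056, coefficient = 2
x_3 = 2.2500, f(x_3) = 9.487736, coefficient = 4
x_4 = 2.5000, f(x_4) = 12.182494, coefficient = 1

I ≈ (0.250000/3) × 92.411649 = 7.700971
Exact value: 7.700805
Error: 0.000166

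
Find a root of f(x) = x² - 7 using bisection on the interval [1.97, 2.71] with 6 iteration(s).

f(x) = x² - 7
Initial interval: [1.97, 2.71]

Iteration 1:
  c_1 = (1.970000 + 2.710000)/2 = 2.340000
  f(c_1) = f(2.340000) = -1.524400
  f(a) × f(c) ≥ 0, new interval: [2.340000, 2.710000]
Iteration 2:
  c_2 = (2.340000 + 2.710000)/2 = 2.525000
  f(c_2) = f(2.525000) = -0.624375
  f(a) × f(c) ≥ 0, new interval: [2.525000, 2.710000]
Iteration 3:
  c_3 = (2.525000 + 2.710000)/2 = 2.617500
  f(c_3) = f(2.617500) = -0.148694
  f(a) × f(c) ≥ 0, new interval: [2.617500, 2.710000]
Iteration 4:
  c_4 = (2.617500 + 2.710000)/2 = 2.663750
  f(c_4) = f(2.663750) = 0.095564
  f(a) × f(c) < 0, new interval: [2.617500, 2.663750]
Iteration 5:
  c_5 = (2.617500 + 2.663750)/2 = 2.640625
  f(c_5) = f(2.640625) = -0.027100
  f(a) × f(c) ≥ 0, new interval: [2.640625, 2.663750]
Iteration 6:
  c_6 = (2.640625 + 2.663750)/2 = 2.652188
  f(c_6) = f(2.652188) = 0.034099
  f(a) × f(c) < 0, new interval: [2.640625, 2.652188]

After 6 iteration(s), the approximation is c_6 = 2.652188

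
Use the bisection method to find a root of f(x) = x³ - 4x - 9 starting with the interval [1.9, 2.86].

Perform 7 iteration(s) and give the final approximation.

f(x) = x³ - 4x - 9
Initial interval: [1.9, 2.86]

Iteration 1:
  c_1 = (1.900000 + 2.860000)/2 = 2.380000
  f(c_1) = f(2.380000) = -5.038728
  f(a) × f(c) ≥ 0, new interval: [2.380000, 2.860000]
Iteration 2:
  c_2 = (2.380000 + 2.860000)/2 = 2.620000
  f(c_2) = f(2.620000) = -1.495272
  f(a) × f(c) ≥ 0, new interval: [2.620000, 2.860000]
Iteration 3:
  c_3 = (2.620000 + 2.860000)/2 = 2.740000
  f(c_3) = f(2.740000) = 0.610824
  f(a) × f(c) < 0, new interval: [2.620000, 2.740000]
Iteration 4:
  c_4 = (2.620000 + 2.740000)/2 = 2.680000
  f(c_4) = f(2.680000) = -0.471168
  f(a) × f(c) ≥ 0, new interval: [2.680000, 2.740000]
Iteration 5:
  c_5 = (2.680000 + 2.740000)/2 = 2.710000
  f(c_5) = f(2.710000) = 0.062511
  f(a) × f(c) < 0, new interval: [2.680000, 2.710000]
Iteration 6:
  c_6 = (2.680000 + 2.710000)/2 = 2.695000
  f(c_6) = f(2.695000) = -0.206148
  f(a) × f(c) ≥ 0, new interval: [2.695000, 2.710000]
Iteration 7:
  c_7 = (2.695000 + 2.710000)/2 = 2.702500
  f(c_7) = f(2.702500) = -0.072274
  f(a) × f(c) ≥ 0, new interval: [2.702500, 2.710000]

After 7 iteration(s), the approximation is c_7 = 2.702500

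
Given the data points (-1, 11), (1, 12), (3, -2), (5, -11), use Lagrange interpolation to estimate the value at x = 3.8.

Lagrange interpolation formula:
P(x) = Σ yᵢ × Lᵢ(x)
where Lᵢ(x) = Π_{j≠i} (x - xⱼ)/(xᵢ - xⱼ)

L_0(3.8) = (3.8 - 1)/(-1 - 1) × (3.8 - 3)/(-1 - 3) × (3.8 - 5)/(-1 - 5) = 0.056000
L_1(3.8) = (3.8 - (-1))/(1 - (-1)) × (3.8 - 3)/(1 - 3) × (3.8 - 5)/(1 - 5) = -0.288000
L_2(3.8) = (3.8 - (-1))/(3 - (-1)) × (3.8 - 1)/(3 - 1) × (3.8 - 5)/(3 - 5) = 1.008000
L_3(3.8) = (3.8 - (-1))/(5 - (-1)) × (3.8 - 1)/(5 - 1) × (3.8 - 3)/(5 - 3) = 0.224000

P(3.8) = 11×L_0(3.8) + 12×L_1(3.8) + (-2)×L_2(3.8) + (-11)×L_3(3.8)
P(3.8) = -7.320000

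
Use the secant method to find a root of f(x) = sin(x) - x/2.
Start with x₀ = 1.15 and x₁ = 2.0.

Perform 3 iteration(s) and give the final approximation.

f(x) = sin(x) - x/2
x₀ = 1.15, x₁ = 2.0

Secant formula: x_{n+1} = x_n - f(x_n)(x_n - x_{n-1})/(f(x_n) - f(x_{n-1}))

Iteration 1:
  f(1.150000) = 0.337764
  f(2.000000) = -0.090703
  x_2 = 2.000000 - (-0.090703)×(2.000000 - 1.150000)/(-0.090703 - 0.337764)
       = 1.820063
Iteration 2:
  f(2.000000) = -0.090703
  f(1.820063) = 0.059062
  x_3 = 1.820063 - 0.059062×(1.820063 - 2.000000)/(0.059062 - (-0.090703))
       = 1.891024
Iteration 3:
  f(1.820063) = 0.059062
  f(1.891024) = 0.003652
  x_4 = 1.891024 - 0.003652×(1.891024 - 1.820063)/(0.003652 - 0.059062)
       = 1.895701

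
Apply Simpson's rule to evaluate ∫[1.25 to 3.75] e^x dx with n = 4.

f(x) = e^x
a = 1.25, b = 3.75, n = 4
h = (b - a)/n = 0.625000

Simpson's rule: (h/3)[f(x₀) + 4f(x₁) + 2f(x₂) + ... + f(xₙ)]

x_0 = 1.2500, f(x_0) = 3.490343, coefficient = 1
x_1 = 1.8750, f(x_1) = 6.520819, coefficient = 4
x_2 = 2.5000, f(x_2) = 12.182494, coefficient = 2
x_3 = 3.1250, f(x_3) = 22.759895, coefficient = 4
x_4 = 3.7500, f(x_4) = 42.521082, coefficient = 1

I ≈ (0.625000/3) × 187.499270 = 39.062348
Exact value: 39.030739
Error: 0.031609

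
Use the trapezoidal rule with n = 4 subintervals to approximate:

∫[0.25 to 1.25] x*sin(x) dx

f(x) = x*sin(x)
a = 0.25, b = 1.25, n = 4
h = (b - a)/n = 0.250000

Trapezoidal rule: (h/2)[f(x₀) + 2f(x₁) + 2f(x₂) + ... + f(xₙ)]

x_0 = 0.2500, f(x_0) = 0.061851, coefficient = 1
x_1 = 0.5000, f(x_1) = 0.239713, coefficient = 2
x_2 = 0.7500, f(x_2) = 0.511229, coefficient = 2
x_3 = 1.0000, f(x_3) = 0.841471, coefficient = 2
x_4 = 1.2500, f(x_4) = 1.186231, coefficient = 1

I ≈ (0.250000/2) × 4.432907 = 0.554113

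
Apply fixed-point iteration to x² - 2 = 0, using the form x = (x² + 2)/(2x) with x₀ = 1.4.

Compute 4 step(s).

Equation: x² - 2 = 0
Fixed-point form: x = (x² + 2)/(2x)
x₀ = 1.4

x_1 = g(1.400000) = 1.414286
x_2 = g(1.414286) = 1.414214
x_3 = g(1.414214) = 1.414214
x_4 = g(1.414214) = 1.414214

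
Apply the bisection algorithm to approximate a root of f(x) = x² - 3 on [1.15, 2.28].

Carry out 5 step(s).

f(x) = x² - 3
Initial interval: [1.15, 2.28]

Iteration 1:
  c_1 = (1.150000 + 2.280000)/2 = 1.715000
  f(c_1) = f(1.715000) = -0.058775
  f(a) × f(c) ≥ 0, new interval: [1.715000, 2.280000]
Iteration 2:
  c_2 = (1.715000 + 2.280000)/2 = 1.997500
  f(c_2) = f(1.997500) = 0.990006
  f(a) × f(c) < 0, new interval: [1.715000, 1.997500]
Iteration 3:
  c_3 = (1.715000 + 1.997500)/2 = 1.856250
  f(c_3) = f(1.856250) = 0.445664
  f(a) × f(c) < 0, new interval: [1.715000, 1.856250]
Iteration 4:
  c_4 = (1.715000 + 1.856250)/2 = 1.785625
  f(c_4) = f(1.785625) = 0.188457
  f(a) × f(c) < 0, new interval: [1.715000, 1.785625]
Iteration 5:
  c_5 = (1.715000 + 1.785625)/2 = 1.750312
  f(c_5) = f(1.750312) = 0.063594
  f(a) × f(c) < 0, new interval: [1.715000, 1.750312]

After 5 iteration(s), the approximation is c_5 = 1.750312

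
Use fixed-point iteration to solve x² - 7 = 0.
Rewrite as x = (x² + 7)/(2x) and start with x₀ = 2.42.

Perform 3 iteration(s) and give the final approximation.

Equation: x² - 7 = 0
Fixed-point form: x = (x² + 7)/(2x)
x₀ = 2.42

x_1 = g(2.420000) = 2.656281
x_2 = g(2.656281) = 2.645772
x_3 = g(2.645772) = 2.645751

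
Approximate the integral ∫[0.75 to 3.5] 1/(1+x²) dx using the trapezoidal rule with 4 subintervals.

f(x) = 1/(1+x²)
a = 0.75, b = 3.5, n = 4
h = (b - a)/n = 0.687500

Trapezoidal rule: (h/2)[f(x₀) + 2f(x₁) + 2f(x₂) + ... + f(xₙ)]

x_0 = 0.7500, f(x_0) = 0.640000, coefficient = 1
x_1 = 1.4375, f(x_1) = 0.326115, coefficient = 2
x_2 = 2.1250, f(x_2) = 0.181303, coefficient = 2
x_3 = 2.8125, f(x_3) = 0.112231, coefficient = 2
x_4 = 3.5000, f(x_4) = 0.075472, coefficient = 1

I ≈ (0.687500/2) × 1.954770 = 0.671952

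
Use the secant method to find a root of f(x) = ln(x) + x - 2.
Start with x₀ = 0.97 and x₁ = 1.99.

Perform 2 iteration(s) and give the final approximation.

f(x) = ln(x) + x - 2
x₀ = 0.97, x₁ = 1.99

Secant formula: x_{n+1} = x_n - f(x_n)(x_n - x_{n-1})/(f(x_n) - f(x_{n-1}))

Iteration 1:
  f(0.970000) = -1.060459
  f(1.990000) = 0.678135
  x_2 = 1.990000 - 0.678135×(1.990000 - 0.970000)/(0.678135 - (-1.060459))
       = 1.592151
Iteration 2:
  f(1.990000) = 0.678135
  f(1.592151) = 0.057237
  x_3 = 1.592151 - 0.057237×(1.592151 - 1.990000)/(0.057237 - 0.678135)
       = 1.555476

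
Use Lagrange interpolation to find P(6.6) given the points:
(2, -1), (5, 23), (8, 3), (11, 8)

Lagrange interpolation formula:
P(x) = Σ yᵢ × Lᵢ(x)
where Lᵢ(x) = Π_{j≠i} (x - xⱼ)/(xᵢ - xⱼ)

L_0(6.6) = (6.6 - 5)/(2 - 5) × (6.6 - 8)/(2 - 8) × (6.6 - 11)/(2 - 11) = -0.060840
L_1(6.6) = (6.6 - 2)/(5 - 2) × (6.6 - 8)/(5 - 8) × (6.6 - 11)/(5 - 11) = 0.524741
L_2(6.6) = (6.6 - 2)/(8 - 2) × (6.6 - 5)/(8 - 5) × (6.6 - 11)/(8 - 11) = 0.599704
L_3(6.6) = (6.6 - 2)/(11 - 2) × (6.6 - 5)/(11 - 5) × (6.6 - 8)/(11 - 8) = -0.063605

P(6.6) = (-1)×L_0(6.6) + 23×L_1(6.6) + 3×L_2(6.6) + 8×L_3(6.6)
P(6.6) = 13.420148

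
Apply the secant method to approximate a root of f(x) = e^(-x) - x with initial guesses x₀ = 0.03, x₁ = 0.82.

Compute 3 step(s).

f(x) = e^(-x) - x
x₀ = 0.03, x₁ = 0.82

Secant formula: x_{n+1} = x_n - f(x_n)(x_n - x_{n-1})/(f(x_n) - f(x_{n-1}))

Iteration 1:
  f(0.030000) = 0.940446
  f(0.820000) = -0.379568
  x_2 = 0.820000 - (-0.379568)×(0.820000 - 0.030000)/(-0.379568 - 0.940446)
       = 0.592836
Iteration 2:
  f(0.820000) = -0.379568
  f(0.592836) = -0.040079
  x_3 = 0.592836 - (-0.040079)×(0.592836 - 0.820000)/(-0.040079 - (-0.379568))
       = 0.566018
Iteration 3:
  f(0.592836) = -0.040079
  f(0.566018) = 0.001764
  x_4 = 0.566018 - 0.001764×(0.566018 - 0.592836)/(0.001764 - (-0.040079))
       = 0.567149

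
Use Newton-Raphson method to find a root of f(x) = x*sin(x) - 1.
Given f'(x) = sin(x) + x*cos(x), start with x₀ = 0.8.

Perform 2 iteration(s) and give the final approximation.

f(x) = x*sin(x) - 1
f'(x) = sin(x) + x*cos(x)
x₀ = 0.8

Newton-Raphson formula: x_{n+1} = x_n - f(x_n)/f'(x_n)

Iteration 1:
  f(0.800000) = -0.426115
  f'(0.800000) = 1.274721
  x_1 = 0.800000 - (-0.426115)/1.274721 = 1.134281
Iteration 2:
  f(1.134281) = 0.027920
  f'(1.134281) = 1.385786
  x_2 = 1.134281 - 0.027920/1.385786 = 1.114134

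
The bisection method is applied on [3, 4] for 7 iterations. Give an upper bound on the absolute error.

Bisection error bound: |error| ≤ (b-a)/2^n
|error| ≤ (4 - 3)/2^7 = 1/2^7
|error| ≤ 0.0078125000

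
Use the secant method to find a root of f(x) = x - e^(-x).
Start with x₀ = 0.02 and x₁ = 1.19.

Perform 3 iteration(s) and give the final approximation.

f(x) = x - e^(-x)
x₀ = 0.02, x₁ = 1.19

Secant formula: x_{n+1} = x_n - f(x_n)(x_n - x_{n-1})/(f(x_n) - f(x_{n-1}))

Iteration 1:
  f(0.020000) = -0.960199
  f(1.190000) = 0.885779
  x_2 = 1.190000 - 0.885779×(1.190000 - 0.020000)/(0.885779 - (-0.960199))
       = 0.628584
Iteration 2:
  f(1.190000) = 0.885779
  f(0.628584) = 0.095238
  x_3 = 0.628584 - 0.095238×(0.628584 - 1.190000)/(0.095238 - 0.885779)
       = 0.560949
Iteration 3:
  f(0.628584) = 0.095238
  f(0.560949) = -0.009717
  x_4 = 0.560949 - (-0.009717)×(0.560949 - 0.628584)/(-0.009717 - 0.095238)
       = 0.567212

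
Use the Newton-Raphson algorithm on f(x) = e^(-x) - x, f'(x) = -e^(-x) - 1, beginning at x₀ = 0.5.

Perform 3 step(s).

f(x) = e^(-x) - x
f'(x) = -e^(-x) - 1
x₀ = 0.5

Newton-Raphson formula: x_{n+1} = x_n - f(x_n)/f'(x_n)

Iteration 1:
  f(0.500000) = 0.106531
  f'(0.500000) = -1.606531
  x_1 = 0.500000 - 0.106531/(-1.606531) = 0.566311
Iteration 2:
  f(0.566311) = 0.001305
  f'(0.566311) = -1.567616
  x_2 = 0.566311 - 0.001305/(-1.567616) = 0.567143
Iteration 3:
  f(0.567143) = 0.000000
  f'(0.567143) = -1.567143
  x_3 = 0.567143 - 0.000000/(-1.567143) = 0.567143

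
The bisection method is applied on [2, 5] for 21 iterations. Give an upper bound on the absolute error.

Bisection error bound: |error| ≤ (b-a)/2^n
|error| ≤ (5 - 2)/2^21 = 3/2^21
|error| ≤ 0.0000014305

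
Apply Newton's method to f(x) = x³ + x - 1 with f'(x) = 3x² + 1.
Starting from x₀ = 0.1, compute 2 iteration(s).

f(x) = x³ + x - 1
f'(x) = 3x² + 1
x₀ = 0.1

Newton-Raphson formula: x_{n+1} = x_n - f(x_n)/f'(x_n)

Iteration 1:
  f(0.100000) = -0.899000
  f'(0.100000) = 1.030000
  x_1 = 0.100000 - (-0.899000)/1.030000 = 0.972816
Iteration 2:
  f(0.972816) = 0.893459
  f'(0.972816) = 3.839110
  x_2 = 0.972816 - 0.893459/3.839110 = 0.740090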